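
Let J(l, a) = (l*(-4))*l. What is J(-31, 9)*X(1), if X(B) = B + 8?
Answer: -34596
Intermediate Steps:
J(l, a) = -4*l² (J(l, a) = (-4*l)*l = -4*l²)
X(B) = 8 + B
J(-31, 9)*X(1) = (-4*(-31)²)*(8 + 1) = -4*961*9 = -3844*9 = -34596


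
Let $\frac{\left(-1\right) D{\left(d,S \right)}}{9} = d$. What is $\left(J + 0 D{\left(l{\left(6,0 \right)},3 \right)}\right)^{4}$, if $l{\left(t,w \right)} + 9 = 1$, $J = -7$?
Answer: $2401$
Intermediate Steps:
$l{\left(t,w \right)} = -8$ ($l{\left(t,w \right)} = -9 + 1 = -8$)
$D{\left(d,S \right)} = - 9 d$
$\left(J + 0 D{\left(l{\left(6,0 \right)},3 \right)}\right)^{4} = \left(-7 + 0 \left(\left(-9\right) \left(-8\right)\right)\right)^{4} = \left(-7 + 0 \cdot 72\right)^{4} = \left(-7 + 0\right)^{4} = \left(-7\right)^{4} = 2401$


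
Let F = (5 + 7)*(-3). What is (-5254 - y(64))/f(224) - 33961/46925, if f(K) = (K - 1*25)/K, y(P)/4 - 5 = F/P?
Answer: -55419176839/9338075 ≈ -5934.8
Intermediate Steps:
F = -36 (F = 12*(-3) = -36)
y(P) = 20 - 144/P (y(P) = 20 + 4*(-36/P) = 20 - 144/P)
f(K) = (-25 + K)/K (f(K) = (K - 25)/K = (-25 + K)/K)
(-5254 - y(64))/f(224) - 33961/46925 = (-5254 - (20 - 144/64))/(((-25 + 224)/224)) - 33961/46925 = (-5254 - (20 - 144*1/64))/(((1/224)*199)) - 33961*1/46925 = (-5254 - (20 - 9/4))/(199/224) - 33961/46925 = (-5254 - 1*71/4)*(224/199) - 33961/46925 = (-5254 - 71/4)*(224/199) - 33961/46925 = -21087/4*224/199 - 33961/46925 = -1180872/199 - 33961/46925 = -55419176839/9338075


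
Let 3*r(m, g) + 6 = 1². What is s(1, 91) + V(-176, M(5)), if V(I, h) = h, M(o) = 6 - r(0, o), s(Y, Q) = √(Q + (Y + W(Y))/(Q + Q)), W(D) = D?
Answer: 23/3 + √753662/91 ≈ 17.207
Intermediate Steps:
r(m, g) = -5/3 (r(m, g) = -2 + (⅓)*1² = -2 + (⅓)*1 = -2 + ⅓ = -5/3)
s(Y, Q) = √(Q + Y/Q) (s(Y, Q) = √(Q + (Y + Y)/(Q + Q)) = √(Q + (2*Y)/((2*Q))) = √(Q + (2*Y)*(1/(2*Q))) = √(Q + Y/Q))
M(o) = 23/3 (M(o) = 6 - 1*(-5/3) = 6 + 5/3 = 23/3)
s(1, 91) + V(-176, M(5)) = √(91 + 1/91) + 23/3 = √(8282/91) + 23/3 = √753662/91 + 23/3 = 23/3 + √753662/91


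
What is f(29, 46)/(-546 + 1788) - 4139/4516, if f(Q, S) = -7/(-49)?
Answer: -17989975/19631052 ≈ -0.91640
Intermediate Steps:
f(Q, S) = ⅐ (f(Q, S) = -7*(-1/49) = ⅐)
f(29, 46)/(-546 + 1788) - 4139/4516 = 1/(7*(-546 + 1788)) - 4139/4516 = (⅐)/1242 - 4139*1/4516 = (⅐)*(1/1242) - 4139/4516 = 1/8694 - 4139/4516 = -17989975/19631052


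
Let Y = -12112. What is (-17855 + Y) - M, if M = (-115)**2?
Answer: -43192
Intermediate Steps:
M = 13225
(-17855 + Y) - M = (-17855 - 12112) - 1*13225 = -29967 - 13225 = -43192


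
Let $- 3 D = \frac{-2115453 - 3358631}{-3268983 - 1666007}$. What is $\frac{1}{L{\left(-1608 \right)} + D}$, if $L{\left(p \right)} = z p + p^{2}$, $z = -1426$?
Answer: $\frac{7402485}{36114293562878} \approx 2.0497 \cdot 10^{-7}$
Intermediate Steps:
$L{\left(p \right)} = p^{2} - 1426 p$ ($L{\left(p \right)} = - 1426 p + p^{2} = p^{2} - 1426 p$)
$D = - \frac{2737042}{7402485}$ ($D = - \frac{\left(-2115453 - 3358631\right) \frac{1}{-3268983 - 1666007}}{3} = - \frac{\left(-5474084\right) \frac{1}{-4934990}}{3} = - \frac{\left(-5474084\right) \left(- \frac{1}{4934990}\right)}{3} = \left(- \frac{1}{3}\right) \frac{2737042}{2467495} = - \frac{2737042}{7402485} \approx -0.36975$)
$\frac{1}{L{\left(-1608 \right)} + D} = \frac{1}{- 1608 \left(-1426 - 1608\right) - \frac{2737042}{7402485}} = \frac{1}{\left(-1608\right) \left(-3034\right) - \frac{2737042}{7402485}} = \frac{1}{4878672 - \frac{2737042}{7402485}} = \frac{1}{\frac{36114293562878}{7402485}} = \frac{7402485}{36114293562878}$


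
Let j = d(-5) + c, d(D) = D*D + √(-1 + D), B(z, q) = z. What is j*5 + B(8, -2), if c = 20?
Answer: 233 + 5*I*√6 ≈ 233.0 + 12.247*I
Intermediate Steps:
d(D) = D² + √(-1 + D)
j = 45 + I*√6 (j = ((-5)² + √(-1 - 5)) + 20 = (25 + √(-6)) + 20 = (25 + I*√6) + 20 = 45 + I*√6 ≈ 45.0 + 2.4495*I)
j*5 + B(8, -2) = (45 + I*√6)*5 + 8 = (225 + 5*I*√6) + 8 = 233 + 5*I*√6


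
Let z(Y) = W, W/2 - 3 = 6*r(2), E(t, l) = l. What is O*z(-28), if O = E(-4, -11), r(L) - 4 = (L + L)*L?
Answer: -1650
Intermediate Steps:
r(L) = 4 + 2*L² (r(L) = 4 + (L + L)*L = 4 + (2*L)*L = 4 + 2*L²)
W = 150 (W = 6 + 2*(6*(4 + 2*2²)) = 6 + 2*(6*(4 + 2*4)) = 6 + 2*(6*(4 + 8)) = 6 + 2*(6*12) = 6 + 2*72 = 6 + 144 = 150)
z(Y) = 150
O = -11
O*z(-28) = -11*150 = -1650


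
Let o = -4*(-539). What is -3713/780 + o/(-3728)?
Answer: -485117/90870 ≈ -5.3386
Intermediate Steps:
o = 2156
-3713/780 + o/(-3728) = -3713/780 + 2156/(-3728) = -3713*1/780 + 2156*(-1/3728) = -3713/780 - 539/932 = -485117/90870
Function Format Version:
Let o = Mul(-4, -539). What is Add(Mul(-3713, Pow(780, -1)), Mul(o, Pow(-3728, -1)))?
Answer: Rational(-485117, 90870) ≈ -5.3386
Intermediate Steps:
o = 2156
Add(Mul(-3713, Pow(780, -1)), Mul(o, Pow(-3728, -1))) = Add(Mul(-3713, Pow(780, -1)), Mul(2156, Pow(-3728, -1))) = Add(Mul(-3713, Rational(1, 780)), Mul(2156, Rational(-1, 3728))) = Add(Rational(-3713, 780), Rational(-539, 932)) = Rational(-485117, 90870)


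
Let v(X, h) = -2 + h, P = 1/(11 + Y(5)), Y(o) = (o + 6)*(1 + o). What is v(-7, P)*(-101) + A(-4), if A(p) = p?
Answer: 15145/77 ≈ 196.69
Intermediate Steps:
Y(o) = (1 + o)*(6 + o) (Y(o) = (6 + o)*(1 + o) = (1 + o)*(6 + o))
P = 1/77 (P = 1/(11 + (6 + 5² + 7*5)) = 1/(11 + (6 + 25 + 35)) = 1/(11 + 66) = 1/77 ≈ 0.012987)
v(-7, P)*(-101) + A(-4) = (-2 + 1/77)*(-101) - 4 = -153/77*(-101) - 4 = 15453/77 - 4 = 15145/77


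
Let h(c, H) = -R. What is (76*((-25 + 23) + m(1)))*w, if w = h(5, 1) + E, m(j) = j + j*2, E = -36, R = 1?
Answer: -2812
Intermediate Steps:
h(c, H) = -1 (h(c, H) = -1*1 = -1)
m(j) = 3*j (m(j) = j + 2*j = 3*j)
w = -37 (w = -1 - 36 = -37)
(76*((-25 + 23) + m(1)))*w = (76*((-25 + 23) + 3*1))*(-37) = (76*(-2 + 3))*(-37) = (76*1)*(-37) = 76*(-37) = -2812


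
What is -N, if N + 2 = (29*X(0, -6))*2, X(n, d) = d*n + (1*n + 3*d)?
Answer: 1046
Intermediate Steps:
X(n, d) = n + 3*d + d*n (X(n, d) = d*n + (n + 3*d) = n + 3*d + d*n)
N = -1046 (N = -2 + (29*(0 + 3*(-6) - 6*0))*2 = -2 + (29*(0 - 18 + 0))*2 = -2 + (29*(-18))*2 = -2 - 522*2 = -2 - 1044 = -1046)
-N = -1*(-1046) = 1046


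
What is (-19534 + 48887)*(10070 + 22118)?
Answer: 944814364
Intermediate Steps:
(-19534 + 48887)*(10070 + 22118) = 29353*32188 = 944814364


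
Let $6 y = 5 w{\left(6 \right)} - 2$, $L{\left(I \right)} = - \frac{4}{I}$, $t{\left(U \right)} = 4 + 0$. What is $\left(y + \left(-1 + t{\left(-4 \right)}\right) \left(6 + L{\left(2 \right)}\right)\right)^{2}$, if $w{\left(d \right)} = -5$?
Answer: $\frac{225}{4} \approx 56.25$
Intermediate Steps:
$t{\left(U \right)} = 4$
$y = - \frac{9}{2}$ ($y = \frac{5 \left(-5\right) - 2}{6} = \frac{-25 - 2}{6} = \frac{1}{6} \left(-27\right) = - \frac{9}{2} \approx -4.5$)
$\left(y + \left(-1 + t{\left(-4 \right)}\right) \left(6 + L{\left(2 \right)}\right)\right)^{2} = \left(- \frac{9}{2} + \left(-1 + 4\right) \left(6 - \frac{4}{2}\right)\right)^{2} = \left(- \frac{9}{2} + 3 \left(6 - 2\right)\right)^{2} = \left(- \frac{9}{2} + 3 \cdot 4\right)^{2} = \left(- \frac{9}{2} + 12\right)^{2} = \left(\frac{15}{2}\right)^{2} = \frac{225}{4}$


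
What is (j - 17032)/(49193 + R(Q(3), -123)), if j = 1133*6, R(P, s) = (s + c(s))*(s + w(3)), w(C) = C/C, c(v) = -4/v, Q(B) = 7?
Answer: -1258782/7895989 ≈ -0.15942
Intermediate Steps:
w(C) = 1
R(P, s) = (1 + s)*(s - 4/s) (R(P, s) = (s - 4/s)*(s + 1) = (s - 4/s)*(1 + s) = (1 + s)*(s - 4/s))
j = 6798
(j - 17032)/(49193 + R(Q(3), -123)) = (6798 - 17032)/(49193 + (-4 - 123 + (-123)**2 - 4/(-123))) = -10234/(49193 + (-4 - 123 + 15129 - 4*(-1/123))) = -10234/(49193 + (-4 - 123 + 15129 + 4/123)) = -10234/(49193 + 1845250/123) = -10234/7895989/123 = -10234*123/7895989 = -1258782/7895989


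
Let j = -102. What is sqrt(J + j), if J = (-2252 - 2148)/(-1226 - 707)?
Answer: 7*I*sqrt(7604422)/1933 ≈ 9.9862*I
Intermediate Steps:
J = 4400/1933 (J = -4400/(-1933) = -4400*(-1/1933) = 4400/1933 ≈ 2.2763)
sqrt(J + j) = sqrt(4400/1933 - 102) = sqrt(-192766/1933) = 7*I*sqrt(7604422)/1933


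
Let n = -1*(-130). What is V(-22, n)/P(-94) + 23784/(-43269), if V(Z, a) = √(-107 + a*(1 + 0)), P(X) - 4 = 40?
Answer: -7928/14423 + √23/44 ≈ -0.44068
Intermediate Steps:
n = 130
P(X) = 44 (P(X) = 4 + 40 = 44)
V(Z, a) = √(-107 + a) (V(Z, a) = √(-107 + a*1) = √(-107 + a))
V(-22, n)/P(-94) + 23784/(-43269) = √(-107 + 130)/44 + 23784/(-43269) = √23*(1/44) + 23784*(-1/43269) = √23/44 - 7928/14423 = -7928/14423 + √23/44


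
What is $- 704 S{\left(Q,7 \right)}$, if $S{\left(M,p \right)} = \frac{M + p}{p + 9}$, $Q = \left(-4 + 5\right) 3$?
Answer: $-440$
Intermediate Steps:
$Q = 3$ ($Q = 1 \cdot 3 = 3$)
$S{\left(M,p \right)} = \frac{M + p}{9 + p}$
$- 704 S{\left(Q,7 \right)} = - 704 \frac{3 + 7}{9 + 7} = - 704 \cdot \frac{1}{16} \cdot 10 = \left(-704\right) \frac{5}{8} = -440$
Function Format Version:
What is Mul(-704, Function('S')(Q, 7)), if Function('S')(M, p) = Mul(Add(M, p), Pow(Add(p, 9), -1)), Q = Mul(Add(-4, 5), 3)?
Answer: -440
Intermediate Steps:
Q = 3 (Q = Mul(1, 3) = 3)
Function('S')(M, p) = Mul(Pow(Add(9, p), -1), Add(M, p)) (Function('S')(M, p) = Mul(Add(M, p), Pow(Add(9, p), -1)) = Mul(Pow(Add(9, p), -1), Add(M, p)))
Mul(-704, Function('S')(Q, 7)) = Mul(-704, Mul(Pow(Add(9, 7), -1), Add(3, 7))) = Mul(-704, Mul(Pow(16, -1), 10)) = Mul(-704, Mul(Rational(1, 16), 10)) = Mul(-704, Rational(5, 8)) = -440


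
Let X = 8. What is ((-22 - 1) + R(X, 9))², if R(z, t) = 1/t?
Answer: 42436/81 ≈ 523.90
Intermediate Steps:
((-22 - 1) + R(X, 9))² = ((-22 - 1) + 1/9)² = (-23 + ⅑)² = (-206/9)² = 42436/81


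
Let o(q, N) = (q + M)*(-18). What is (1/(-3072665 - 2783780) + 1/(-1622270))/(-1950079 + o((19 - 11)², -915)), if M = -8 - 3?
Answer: 1495743/3707249513615728990 ≈ 4.0346e-13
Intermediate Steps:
M = -11
o(q, N) = 198 - 18*q (o(q, N) = (q - 11)*(-18) = (-11 + q)*(-18) = 198 - 18*q)
(1/(-3072665 - 2783780) + 1/(-1622270))/(-1950079 + o((19 - 11)², -915)) = (1/(-3072665 - 2783780) + 1/(-1622270))/(-1950079 + (198 - 18*(19 - 11)²)) = (1/(-5856445) - 1/1622270)/(-1950079 + (198 - 18*8²)) = (-1/5856445 - 1/1622270)/(-1950079 + (198 - 18*64)) = -1495743/(1900147006030*(-1950079 + (198 - 1152))) = -1495743/(1900147006030*(-1950079 - 954)) = -1495743/1900147006030/(-1951033) = -1495743/1900147006030*(-1/1951033) = 1495743/3707249513615728990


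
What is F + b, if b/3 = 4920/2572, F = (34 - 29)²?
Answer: 19765/643 ≈ 30.739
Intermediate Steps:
F = 25 (F = 5² = 25)
b = 3690/643 (b = 3*(4920/2572) = 3*(4920*(1/2572)) = 3*(1230/643) = 3690/643 ≈ 5.7387)
F + b = 25 + 3690/643 = 19765/643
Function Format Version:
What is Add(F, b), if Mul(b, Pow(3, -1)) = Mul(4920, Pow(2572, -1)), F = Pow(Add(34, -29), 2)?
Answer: Rational(19765, 643) ≈ 30.739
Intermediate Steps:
F = 25 (F = Pow(5, 2) = 25)
b = Rational(3690, 643) (b = Mul(3, Mul(4920, Pow(2572, -1))) = Mul(3, Mul(4920, Rational(1, 2572))) = Mul(3, Rational(1230, 643)) = Rational(3690, 643) ≈ 5.7387)
Add(F, b) = Add(25, Rational(3690, 643)) = Rational(19765, 643)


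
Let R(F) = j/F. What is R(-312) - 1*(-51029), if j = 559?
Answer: 1224653/24 ≈ 51027.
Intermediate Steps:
R(F) = 559/F
R(-312) - 1*(-51029) = 559/(-312) - 1*(-51029) = 559*(-1/312) + 51029 = -43/24 + 51029 = 1224653/24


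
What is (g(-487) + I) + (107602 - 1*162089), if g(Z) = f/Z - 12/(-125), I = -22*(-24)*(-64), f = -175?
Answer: -5373956406/60875 ≈ -88279.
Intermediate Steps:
I = -33792 (I = 528*(-64) = -33792)
g(Z) = 12/125 - 175/Z (g(Z) = -175/Z - 12/(-125) = -175/Z - 12*(-1/125) = -175/Z + 12/125 = 12/125 - 175/Z)
(g(-487) + I) + (107602 - 1*162089) = ((12/125 - 175/(-487)) - 33792) + (107602 - 1*162089) = ((12/125 - 175*(-1/487)) - 33792) + (107602 - 162089) = ((12/125 + 175/487) - 33792) - 54487 = (27719/60875 - 33792) - 54487 = -2057060281/60875 - 54487 = -5373956406/60875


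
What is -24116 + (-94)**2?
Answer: -15280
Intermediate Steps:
-24116 + (-94)**2 = -24116 + 8836 = -15280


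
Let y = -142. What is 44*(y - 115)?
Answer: -11308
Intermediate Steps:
44*(y - 115) = 44*(-142 - 115) = 44*(-257) = -11308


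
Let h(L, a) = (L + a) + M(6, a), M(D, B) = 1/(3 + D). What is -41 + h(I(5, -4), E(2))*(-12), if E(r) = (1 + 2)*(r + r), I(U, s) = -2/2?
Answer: -523/3 ≈ -174.33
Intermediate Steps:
I(U, s) = -1 (I(U, s) = -2*½ = -1)
E(r) = 6*r (E(r) = 3*(2*r) = 6*r)
h(L, a) = ⅑ + L + a (h(L, a) = (L + a) + 1/(3 + 6) = (L + a) + 1/9 = (L + a) + ⅑ = ⅑ + L + a)
-41 + h(I(5, -4), E(2))*(-12) = -41 + (⅑ - 1 + 6*2)*(-12) = -41 + (⅑ - 1 + 12)*(-12) = -41 + (100/9)*(-12) = -41 - 400/3 = -523/3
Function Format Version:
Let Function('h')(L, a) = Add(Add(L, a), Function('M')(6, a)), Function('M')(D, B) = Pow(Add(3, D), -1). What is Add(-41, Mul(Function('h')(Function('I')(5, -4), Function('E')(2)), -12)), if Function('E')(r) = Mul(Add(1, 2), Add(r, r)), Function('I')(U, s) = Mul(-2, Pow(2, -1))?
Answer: Rational(-523, 3) ≈ -174.33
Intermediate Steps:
Function('I')(U, s) = -1 (Function('I')(U, s) = Mul(-2, Rational(1, 2)) = -1)
Function('E')(r) = Mul(6, r) (Function('E')(r) = Mul(3, Mul(2, r)) = Mul(6, r))
Function('h')(L, a) = Add(Rational(1, 9), L, a) (Function('h')(L, a) = Add(Add(L, a), Pow(Add(3, 6), -1)) = Add(Add(L, a), Pow(9, -1)) = Add(Add(L, a), Rational(1, 9)) = Add(Rational(1, 9), L, a))
Add(-41, Mul(Function('h')(Function('I')(5, -4), Function('E')(2)), -12)) = Add(-41, Mul(Add(Rational(1, 9), -1, Mul(6, 2)), -12)) = Add(-41, Mul(Add(Rational(1, 9), -1, 12), -12)) = Add(-41, Mul(Rational(100, 9), -12)) = Add(-41, Rational(-400, 3)) = Rational(-523, 3)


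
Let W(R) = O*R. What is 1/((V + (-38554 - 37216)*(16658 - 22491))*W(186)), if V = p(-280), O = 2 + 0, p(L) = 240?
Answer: 1/164411593800 ≈ 6.0823e-12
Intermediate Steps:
O = 2
V = 240
W(R) = 2*R
1/((V + (-38554 - 37216)*(16658 - 22491))*W(186)) = 1/((240 + (-38554 - 37216)*(16658 - 22491))*((2*186))) = 1/((240 - 75770*(-5833))*372) = (1/372)/(240 + 441966410) = (1/372)/441966650 = (1/441966650)*(1/372) = 1/164411593800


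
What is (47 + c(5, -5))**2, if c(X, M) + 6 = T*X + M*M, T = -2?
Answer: 3136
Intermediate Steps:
c(X, M) = -6 + M**2 - 2*X (c(X, M) = -6 + (-2*X + M*M) = -6 + (-2*X + M**2) = -6 + (M**2 - 2*X) = -6 + M**2 - 2*X)
(47 + c(5, -5))**2 = (47 + (-6 + (-5)**2 - 2*5))**2 = (47 + (-6 + 25 - 10))**2 = (47 + 9)**2 = 56**2 = 3136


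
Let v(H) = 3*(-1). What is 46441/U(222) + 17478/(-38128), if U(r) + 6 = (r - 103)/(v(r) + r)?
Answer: -193902361161/22781480 ≈ -8511.4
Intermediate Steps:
v(H) = -3
U(r) = -6 + (-103 + r)/(-3 + r) (U(r) = -6 + (r - 103)/(-3 + r) = -6 + (-103 + r)/(-3 + r))
46441/U(222) + 17478/(-38128) = 46441/((5*(-17 - 1*222)/(-3 + 222))) + 17478/(-38128) = 46441/((5*(-17 - 222)/219)) + 17478*(-1/38128) = 46441/((5*(1/219)*(-239))) - 8739/19064 = 46441/(-1195/219) - 8739/19064 = 46441*(-219/1195) - 8739/19064 = -10170579/1195 - 8739/19064 = -193902361161/22781480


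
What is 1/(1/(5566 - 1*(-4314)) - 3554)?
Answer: -9880/35113519 ≈ -0.00028137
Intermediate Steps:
1/(1/(5566 - 1*(-4314)) - 3554) = 1/(1/(5566 + 4314) - 3554) = 1/(1/9880 - 3554) = 1/(-35113519/9880) = -9880/35113519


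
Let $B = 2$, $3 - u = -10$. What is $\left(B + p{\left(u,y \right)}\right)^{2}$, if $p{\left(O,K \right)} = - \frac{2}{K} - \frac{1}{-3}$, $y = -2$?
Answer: $\frac{100}{9} \approx 11.111$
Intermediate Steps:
$u = 13$ ($u = 3 - -10 = 3 + 10 = 13$)
$p{\left(O,K \right)} = \frac{1}{3} - \frac{2}{K}$ ($p{\left(O,K \right)} = - \frac{2}{K} - - \frac{1}{3} = - \frac{2}{K} + \frac{1}{3} = \frac{1}{3} - \frac{2}{K}$)
$\left(B + p{\left(u,y \right)}\right)^{2} = \left(2 + \frac{-6 - 2}{3 \left(-2\right)}\right)^{2} = \left(2 + \frac{1}{3} \left(- \frac{1}{2}\right) \left(-8\right)\right)^{2} = \left(2 + \frac{4}{3}\right)^{2} = \left(\frac{10}{3}\right)^{2} = \frac{100}{9}$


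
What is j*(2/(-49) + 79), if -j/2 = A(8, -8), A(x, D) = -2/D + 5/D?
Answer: 11607/196 ≈ 59.219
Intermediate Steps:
A(x, D) = 3/D
j = 3/4 (j = -6/(-8) = -6*(-1)/8 = -2*(-3/8) = 3/4 ≈ 0.75000)
j*(2/(-49) + 79) = 3*(2/(-49) + 79)/4 = 3*(2*(-1/49) + 79)/4 = 3*(-2/49 + 79)/4 = (3/4)*(3869/49) = 11607/196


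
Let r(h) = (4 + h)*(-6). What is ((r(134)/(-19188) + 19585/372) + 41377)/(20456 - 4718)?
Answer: 8214513413/3120467688 ≈ 2.6325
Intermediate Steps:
r(h) = -24 - 6*h
((r(134)/(-19188) + 19585/372) + 41377)/(20456 - 4718) = (((-24 - 6*134)/(-19188) + 19585/372) + 41377)/(20456 - 4718) = (((-24 - 804)*(-1/19188) + 19585*(1/372)) + 41377)/15738 = ((-828*(-1/19188) + 19585/372) + 41377)*(1/15738) = ((23/533 + 19585/372) + 41377)*(1/15738) = (10447361/198276 + 41377)*(1/15738) = (8214513413/198276)*(1/15738) = 8214513413/3120467688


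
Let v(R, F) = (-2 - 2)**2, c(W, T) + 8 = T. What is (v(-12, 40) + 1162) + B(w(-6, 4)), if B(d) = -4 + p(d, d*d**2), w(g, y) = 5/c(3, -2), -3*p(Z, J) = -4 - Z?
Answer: 7051/6 ≈ 1175.2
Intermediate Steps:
c(W, T) = -8 + T
p(Z, J) = 4/3 + Z/3 (p(Z, J) = -(-4 - Z)/3 = 4/3 + Z/3)
w(g, y) = -1/2 (w(g, y) = 5/(-8 - 2) = 5/(-10) = 5*(-1/10) = -1/2)
B(d) = -8/3 + d/3 (B(d) = -4 + (4/3 + d/3) = -8/3 + d/3)
v(R, F) = 16 (v(R, F) = (-4)**2 = 16)
(v(-12, 40) + 1162) + B(w(-6, 4)) = (16 + 1162) + (-8/3 + (1/3)*(-1/2)) = 1178 + (-8/3 - 1/6) = 1178 - 17/6 = 7051/6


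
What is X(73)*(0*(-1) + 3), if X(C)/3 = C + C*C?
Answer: 48618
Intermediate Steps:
X(C) = 3*C + 3*C² (X(C) = 3*(C + C*C) = 3*(C + C²) = 3*C + 3*C²)
X(73)*(0*(-1) + 3) = (3*73*(1 + 73))*(0*(-1) + 3) = (3*73*74)*(0 + 3) = 16206*3 = 48618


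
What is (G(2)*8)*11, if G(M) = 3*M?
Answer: 528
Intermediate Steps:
(G(2)*8)*11 = ((3*2)*8)*11 = (6*8)*11 = 48*11 = 528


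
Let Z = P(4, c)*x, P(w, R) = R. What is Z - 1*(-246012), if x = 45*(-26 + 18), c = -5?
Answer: 247812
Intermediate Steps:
x = -360 (x = 45*(-8) = -360)
Z = 1800 (Z = -5*(-360) = 1800)
Z - 1*(-246012) = 1800 - 1*(-246012) = 1800 + 246012 = 247812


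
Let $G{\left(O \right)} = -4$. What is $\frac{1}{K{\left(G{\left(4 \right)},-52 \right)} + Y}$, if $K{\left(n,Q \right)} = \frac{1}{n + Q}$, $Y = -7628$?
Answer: $- \frac{56}{427169} \approx -0.0001311$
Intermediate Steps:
$K{\left(n,Q \right)} = \frac{1}{Q + n}$
$\frac{1}{K{\left(G{\left(4 \right)},-52 \right)} + Y} = \frac{1}{\frac{1}{-52 - 4} - 7628} = \frac{1}{\frac{1}{-56} - 7628} = \frac{1}{- \frac{1}{56} - 7628} = \frac{1}{- \frac{427169}{56}} = - \frac{56}{427169}$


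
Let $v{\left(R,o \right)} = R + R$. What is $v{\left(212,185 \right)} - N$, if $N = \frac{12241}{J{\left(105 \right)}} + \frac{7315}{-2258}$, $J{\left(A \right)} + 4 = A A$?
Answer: $\frac{10604395669}{24885418} \approx 426.13$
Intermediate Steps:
$v{\left(R,o \right)} = 2 R$
$J{\left(A \right)} = -4 + A^{2}$ ($J{\left(A \right)} = -4 + A A = -4 + A^{2}$)
$N = - \frac{52978437}{24885418}$ ($N = \frac{12241}{-4 + 105^{2}} + \frac{7315}{-2258} = \frac{12241}{-4 + 11025} + 7315 \left(- \frac{1}{2258}\right) = \frac{12241}{11021} - \frac{7315}{2258} = - \frac{52978437}{24885418} \approx -2.1289$)
$v{\left(212,185 \right)} - N = 2 \cdot 212 - - \frac{52978437}{24885418} = 424 + \frac{52978437}{24885418} = \frac{10604395669}{24885418}$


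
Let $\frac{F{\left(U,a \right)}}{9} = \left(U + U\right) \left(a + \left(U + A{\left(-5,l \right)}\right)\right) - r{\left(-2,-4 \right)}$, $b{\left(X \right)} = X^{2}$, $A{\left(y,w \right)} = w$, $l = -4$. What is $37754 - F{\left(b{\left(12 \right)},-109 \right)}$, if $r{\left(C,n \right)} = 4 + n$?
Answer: $-42598$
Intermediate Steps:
$F{\left(U,a \right)} = 18 U \left(-4 + U + a\right)$ ($F{\left(U,a \right)} = 9 \left(\left(U + U\right) \left(a + \left(U - 4\right)\right) - \left(4 - 4\right)\right) = 9 \left(2 U \left(a + \left(-4 + U\right)\right) - 0\right) = 9 \left(2 U \left(-4 + U + a\right) + 0\right) = 9 \cdot 2 U \left(-4 + U + a\right) = 18 U \left(-4 + U + a\right)$)
$37754 - F{\left(b{\left(12 \right)},-109 \right)} = 37754 - 18 \cdot 12^{2} \left(-4 + 12^{2} - 109\right) = 37754 - 18 \cdot 144 \left(-4 + 144 - 109\right) = 37754 - 18 \cdot 144 \cdot 31 = 37754 - 80352 = -42598$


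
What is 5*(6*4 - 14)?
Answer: 50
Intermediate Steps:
5*(6*4 - 14) = 5*(24 - 14) = 5*10 = 50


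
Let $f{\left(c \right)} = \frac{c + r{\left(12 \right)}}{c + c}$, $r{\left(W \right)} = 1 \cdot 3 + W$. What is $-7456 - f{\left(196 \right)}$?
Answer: $- \frac{2922963}{392} \approx -7456.5$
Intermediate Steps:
$r{\left(W \right)} = 3 + W$
$f{\left(c \right)} = \frac{15 + c}{2 c}$ ($f{\left(c \right)} = \frac{c + \left(3 + 12\right)}{c + c} = \frac{c + 15}{2 c} = \left(15 + c\right) \frac{1}{2 c} = \frac{15 + c}{2 c}$)
$-7456 - f{\left(196 \right)} = -7456 - \frac{15 + 196}{2 \cdot 196} = -7456 - \frac{1}{2} \cdot \frac{1}{196} \cdot 211 = -7456 - \frac{211}{392} = - \frac{2922963}{392}$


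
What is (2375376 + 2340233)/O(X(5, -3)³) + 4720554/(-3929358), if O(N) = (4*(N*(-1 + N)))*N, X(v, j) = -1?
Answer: -3088225618909/5239144 ≈ -5.8945e+5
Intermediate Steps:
O(N) = 4*N²*(-1 + N) (O(N) = (4*N*(-1 + N))*N = 4*N²*(-1 + N))
(2375376 + 2340233)/O(X(5, -3)³) + 4720554/(-3929358) = (2375376 + 2340233)/((4*((-1)³)²*(-1 + (-1)³))) + 4720554/(-3929358) = 4715609/((4*(-1)²*(-1 - 1))) + 4720554*(-1/3929358) = 4715609/((4*1*(-2))) - 786759/654893 = 4715609/(-8) - 786759/654893 = 4715609*(-⅛) - 786759/654893 = -4715609/8 - 786759/654893 = -3088225618909/5239144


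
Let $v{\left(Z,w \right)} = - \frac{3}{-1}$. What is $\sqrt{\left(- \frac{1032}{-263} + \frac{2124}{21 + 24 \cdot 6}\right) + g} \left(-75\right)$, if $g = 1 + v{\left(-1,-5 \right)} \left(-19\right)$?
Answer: $- \frac{30 i \sqrt{2050688585}}{2893} \approx - 469.59 i$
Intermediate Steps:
$v{\left(Z,w \right)} = 3$ ($v{\left(Z,w \right)} = \left(-3\right) \left(-1\right) = 3$)
$g = -56$ ($g = 1 + 3 \left(-19\right) = 1 - 57 = -56$)
$\sqrt{\left(- \frac{1032}{-263} + \frac{2124}{21 + 24 \cdot 6}\right) + g} \left(-75\right) = \sqrt{\left(- \frac{1032}{-263} + \frac{2124}{21 + 24 \cdot 6}\right) - 56} \left(-75\right) = \sqrt{\left(\left(-1032\right) \left(- \frac{1}{263}\right) + \frac{2124}{21 + 144}\right) - 56} \left(-75\right) = \sqrt{\left(\frac{1032}{263} + \frac{2124}{165}\right) - 56} \left(-75\right) = \sqrt{\left(\frac{1032}{263} + 2124 \cdot \frac{1}{165}\right) - 56} \left(-75\right) = \sqrt{\left(\frac{1032}{263} + \frac{708}{55}\right) - 56} \left(-75\right) = \sqrt{\frac{242964}{14465} - 56} \left(-75\right) = \sqrt{- \frac{567076}{14465}} \left(-75\right) = \frac{2 i \sqrt{2050688585}}{14465} \left(-75\right) = - \frac{30 i \sqrt{2050688585}}{2893}$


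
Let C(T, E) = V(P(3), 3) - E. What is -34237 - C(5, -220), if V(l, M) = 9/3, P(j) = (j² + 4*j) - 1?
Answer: -34460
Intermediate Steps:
P(j) = -1 + j² + 4*j
V(l, M) = 3 (V(l, M) = 9*(⅓) = 3)
C(T, E) = 3 - E
-34237 - C(5, -220) = -34237 - (3 - 1*(-220)) = -34237 - (3 + 220) = -34237 - 1*223 = -34237 - 223 = -34460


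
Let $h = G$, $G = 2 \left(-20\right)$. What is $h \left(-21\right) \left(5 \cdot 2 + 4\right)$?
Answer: $11760$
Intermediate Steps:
$G = -40$
$h = -40$
$h \left(-21\right) \left(5 \cdot 2 + 4\right) = \left(-40\right) \left(-21\right) \left(5 \cdot 2 + 4\right) = 840 \left(10 + 4\right) = 840 \cdot 14 = 11760$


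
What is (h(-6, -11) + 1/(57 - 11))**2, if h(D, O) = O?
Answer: 255025/2116 ≈ 120.52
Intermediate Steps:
(h(-6, -11) + 1/(57 - 11))**2 = (-11 + 1/(57 - 11))**2 = (-11 + 1/46)**2 = (-505/46)**2 = 255025/2116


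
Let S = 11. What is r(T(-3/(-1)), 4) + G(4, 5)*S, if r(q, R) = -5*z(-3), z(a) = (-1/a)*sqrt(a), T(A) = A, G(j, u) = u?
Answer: 55 - 5*I*sqrt(3)/3 ≈ 55.0 - 2.8868*I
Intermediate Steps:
z(a) = -1/sqrt(a)
r(q, R) = -5*I*sqrt(3)/3 (r(q, R) = -(-5)/sqrt(-3) = -(-5)*(-I*sqrt(3)/3) = -5*I*sqrt(3)/3)
r(T(-3/(-1)), 4) + G(4, 5)*S = -5*I*sqrt(3)/3 + 5*11 = -5*I*sqrt(3)/3 + 55 = 55 - 5*I*sqrt(3)/3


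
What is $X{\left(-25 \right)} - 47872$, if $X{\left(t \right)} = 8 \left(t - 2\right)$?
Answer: $-48088$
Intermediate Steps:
$X{\left(t \right)} = -16 + 8 t$ ($X{\left(t \right)} = 8 \left(-2 + t\right) = -16 + 8 t$)
$X{\left(-25 \right)} - 47872 = \left(-16 + 8 \left(-25\right)\right) - 47872 = \left(-16 - 200\right) - 47872 = -216 - 47872 = -48088$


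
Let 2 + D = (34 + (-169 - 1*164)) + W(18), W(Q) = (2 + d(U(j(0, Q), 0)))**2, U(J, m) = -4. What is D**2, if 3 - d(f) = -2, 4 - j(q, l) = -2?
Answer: 63504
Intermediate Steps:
j(q, l) = 6 (j(q, l) = 4 - 1*(-2) = 4 + 2 = 6)
d(f) = 5 (d(f) = 3 - 1*(-2) = 3 + 2 = 5)
W(Q) = 49 (W(Q) = (2 + 5)**2 = 7**2 = 49)
D = -252 (D = -2 + ((34 + (-169 - 1*164)) + 49) = -2 + ((34 + (-169 - 164)) + 49) = -2 + ((34 - 333) + 49) = -2 + (-299 + 49) = -2 - 250 = -252)
D**2 = (-252)**2 = 63504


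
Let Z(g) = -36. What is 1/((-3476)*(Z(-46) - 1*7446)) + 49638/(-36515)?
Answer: -1290956873101/949661379480 ≈ -1.3594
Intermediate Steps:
1/((-3476)*(Z(-46) - 1*7446)) + 49638/(-36515) = 1/((-3476)*(-36 - 1*7446)) + 49638/(-36515) = -1/(3476*(-36 - 7446)) + 49638*(-1/36515) = -1/3476/(-7482) - 49638/36515 = -1/3476*(-1/7482) - 49638/36515 = 1/26007432 - 49638/36515 = -1290956873101/949661379480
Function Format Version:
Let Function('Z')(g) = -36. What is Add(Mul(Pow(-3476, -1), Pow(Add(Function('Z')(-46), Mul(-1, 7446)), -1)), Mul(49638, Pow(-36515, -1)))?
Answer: Rational(-1290956873101, 949661379480) ≈ -1.3594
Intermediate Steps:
Add(Mul(Pow(-3476, -1), Pow(Add(Function('Z')(-46), Mul(-1, 7446)), -1)), Mul(49638, Pow(-36515, -1))) = Add(Mul(Pow(-3476, -1), Pow(Add(-36, Mul(-1, 7446)), -1)), Mul(49638, Pow(-36515, -1))) = Add(Mul(Rational(-1, 3476), Pow(Add(-36, -7446), -1)), Mul(49638, Rational(-1, 36515))) = Add(Mul(Rational(-1, 3476), Pow(-7482, -1)), Rational(-49638, 36515)) = Add(Mul(Rational(-1, 3476), Rational(-1, 7482)), Rational(-49638, 36515)) = Add(Rational(1, 26007432), Rational(-49638, 36515)) = Rational(-1290956873101, 949661379480)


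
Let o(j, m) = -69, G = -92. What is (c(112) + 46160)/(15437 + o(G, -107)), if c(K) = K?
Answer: 5784/1921 ≈ 3.0109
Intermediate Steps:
(c(112) + 46160)/(15437 + o(G, -107)) = (112 + 46160)/(15437 - 69) = 46272/15368 = 46272*(1/15368) = 5784/1921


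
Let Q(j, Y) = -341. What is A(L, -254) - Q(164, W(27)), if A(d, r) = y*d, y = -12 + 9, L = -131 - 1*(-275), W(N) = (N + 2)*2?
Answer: -91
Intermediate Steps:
W(N) = 4 + 2*N (W(N) = (2 + N)*2 = 4 + 2*N)
L = 144 (L = -131 + 275 = 144)
y = -3
A(d, r) = -3*d
A(L, -254) - Q(164, W(27)) = -3*144 - 1*(-341) = -432 + 341 = -91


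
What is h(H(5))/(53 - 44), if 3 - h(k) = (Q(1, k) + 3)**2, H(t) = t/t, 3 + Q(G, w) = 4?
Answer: -13/9 ≈ -1.4444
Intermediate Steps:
Q(G, w) = 1 (Q(G, w) = -3 + 4 = 1)
H(t) = 1
h(k) = -13 (h(k) = 3 - (1 + 3)**2 = 3 - 1*4**2 = 3 - 1*16 = 3 - 16 = -13)
h(H(5))/(53 - 44) = -13/(53 - 44) = -13/9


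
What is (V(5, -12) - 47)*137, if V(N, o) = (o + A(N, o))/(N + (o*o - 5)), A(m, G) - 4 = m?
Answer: -309209/48 ≈ -6441.9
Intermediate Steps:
A(m, G) = 4 + m
V(N, o) = (4 + N + o)/(-5 + N + o²) (V(N, o) = (o + (4 + N))/(N + (o*o - 5)) = (4 + N + o)/(N + (o² - 5)) = (4 + N + o)/(N + (-5 + o²)) = (4 + N + o)/(-5 + N + o²))
(V(5, -12) - 47)*137 = ((4 + 5 - 12)/(-5 + 5 + (-12)²) - 47)*137 = (-3/(-5 + 5 + 144) - 47)*137 = (-3/144 - 47)*137 = ((1/144)*(-3) - 47)*137 = (-1/48 - 47)*137 = -2257/48*137 = -309209/48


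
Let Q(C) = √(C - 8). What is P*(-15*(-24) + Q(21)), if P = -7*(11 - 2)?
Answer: -22680 - 63*√13 ≈ -22907.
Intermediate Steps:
P = -63 (P = -7*9 = -63)
Q(C) = √(-8 + C)
P*(-15*(-24) + Q(21)) = -63*(-15*(-24) + √(-8 + 21)) = -63*(360 + √13) = -22680 - 63*√13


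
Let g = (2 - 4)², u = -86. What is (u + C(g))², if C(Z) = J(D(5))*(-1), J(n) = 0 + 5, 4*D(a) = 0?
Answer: 8281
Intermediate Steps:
D(a) = 0 (D(a) = (¼)*0 = 0)
J(n) = 5
g = 4 (g = (-2)² = 4)
C(Z) = -5 (C(Z) = 5*(-1) = -5)
(u + C(g))² = (-86 - 5)² = (-91)² = 8281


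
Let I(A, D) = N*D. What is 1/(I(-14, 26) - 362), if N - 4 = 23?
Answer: 1/340 ≈ 0.0029412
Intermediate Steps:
N = 27 (N = 4 + 23 = 27)
I(A, D) = 27*D
1/(I(-14, 26) - 362) = 1/(27*26 - 362) = 1/(702 - 362) = 1/340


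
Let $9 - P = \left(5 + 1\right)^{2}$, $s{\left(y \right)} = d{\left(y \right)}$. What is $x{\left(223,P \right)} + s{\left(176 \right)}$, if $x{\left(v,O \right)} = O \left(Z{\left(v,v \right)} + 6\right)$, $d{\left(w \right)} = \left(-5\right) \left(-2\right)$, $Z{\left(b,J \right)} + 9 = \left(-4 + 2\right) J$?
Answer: $12133$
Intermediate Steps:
$Z{\left(b,J \right)} = -9 - 2 J$ ($Z{\left(b,J \right)} = -9 + \left(-4 + 2\right) J = -9 - 2 J$)
$d{\left(w \right)} = 10$
$s{\left(y \right)} = 10$
$P = -27$ ($P = 9 - \left(5 + 1\right)^{2} = 9 - 6^{2} = 9 - 36 = -27$)
$x{\left(v,O \right)} = O \left(-3 - 2 v\right)$ ($x{\left(v,O \right)} = O \left(\left(-9 - 2 v\right) + 6\right) = O \left(-3 - 2 v\right)$)
$x{\left(223,P \right)} + s{\left(176 \right)} = \left(-1\right) \left(-27\right) \left(3 + 2 \cdot 223\right) + 10 = \left(-1\right) \left(-27\right) \left(3 + 446\right) + 10 = \left(-1\right) \left(-27\right) 449 + 10 = 12123 + 10 = 12133$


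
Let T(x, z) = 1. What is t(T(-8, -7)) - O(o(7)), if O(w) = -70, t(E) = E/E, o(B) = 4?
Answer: 71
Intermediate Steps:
t(E) = 1
t(T(-8, -7)) - O(o(7)) = 1 - 1*(-70) = 1 + 70 = 71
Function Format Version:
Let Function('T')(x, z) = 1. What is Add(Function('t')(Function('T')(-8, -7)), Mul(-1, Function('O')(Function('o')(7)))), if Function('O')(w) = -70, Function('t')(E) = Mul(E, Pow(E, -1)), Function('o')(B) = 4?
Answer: 71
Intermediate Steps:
Function('t')(E) = 1
Add(Function('t')(Function('T')(-8, -7)), Mul(-1, Function('O')(Function('o')(7)))) = Add(1, Mul(-1, -70)) = Add(1, 70) = 71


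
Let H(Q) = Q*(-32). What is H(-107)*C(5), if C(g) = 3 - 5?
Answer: -6848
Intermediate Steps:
C(g) = -2
H(Q) = -32*Q
H(-107)*C(5) = -32*(-107)*(-2) = 3424*(-2) = -6848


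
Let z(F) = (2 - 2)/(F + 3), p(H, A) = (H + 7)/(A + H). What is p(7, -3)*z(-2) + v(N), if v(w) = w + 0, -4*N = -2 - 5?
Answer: 7/4 ≈ 1.7500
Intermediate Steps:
p(H, A) = (7 + H)/(A + H)
z(F) = 0 (z(F) = 0/(3 + F) = 0)
N = 7/4 (N = -(-2 - 5)/4 = -1/4*(-7) = 7/4 ≈ 1.7500)
v(w) = w
p(7, -3)*z(-2) + v(N) = ((7 + 7)/(-3 + 7))*0 + 7/4 = (14/4)*0 + 7/4 = ((1/4)*14)*0 + 7/4 = (7/2)*0 + 7/4 = 0 + 7/4 = 7/4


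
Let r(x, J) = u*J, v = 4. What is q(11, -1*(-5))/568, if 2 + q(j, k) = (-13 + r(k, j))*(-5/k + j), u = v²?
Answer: 407/142 ≈ 2.8662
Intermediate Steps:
u = 16 (u = 4² = 16)
r(x, J) = 16*J
q(j, k) = -2 + (-13 + 16*j)*(j - 5/k) (q(j, k) = -2 + (-13 + 16*j)*(-5/k + j) = -2 + (-13 + 16*j)*(j - 5/k))
q(11, -1*(-5))/568 = ((65 - 80*11 - (-1*(-5))*(2 - 16*11² + 13*11))/((-1*(-5))))/568 = ((65 - 880 - 1*5*(2 - 16*121 + 143))/5)*(1/568) = ((65 - 880 - 1*5*(2 - 1936 + 143))/5)*(1/568) = ((65 - 880 - 1*5*(-1791))/5)*(1/568) = ((65 - 880 + 8955)/5)*(1/568) = ((⅕)*8140)*(1/568) = 1628*(1/568) = 407/142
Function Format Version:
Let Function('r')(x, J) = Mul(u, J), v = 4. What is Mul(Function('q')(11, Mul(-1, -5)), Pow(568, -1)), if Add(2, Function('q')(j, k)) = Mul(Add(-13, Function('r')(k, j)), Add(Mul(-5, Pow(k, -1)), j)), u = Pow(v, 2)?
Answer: Rational(407, 142) ≈ 2.8662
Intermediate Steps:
u = 16 (u = Pow(4, 2) = 16)
Function('r')(x, J) = Mul(16, J)
Function('q')(j, k) = Add(-2, Mul(Add(-13, Mul(16, j)), Add(j, Mul(-5, Pow(k, -1))))) (Function('q')(j, k) = Add(-2, Mul(Add(-13, Mul(16, j)), Add(Mul(-5, Pow(k, -1)), j))) = Add(-2, Mul(Add(-13, Mul(16, j)), Add(j, Mul(-5, Pow(k, -1))))))
Mul(Function('q')(11, Mul(-1, -5)), Pow(568, -1)) = Mul(Mul(Pow(Mul(-1, -5), -1), Add(65, Mul(-80, 11), Mul(-1, Mul(-1, -5), Add(2, Mul(-16, Pow(11, 2)), Mul(13, 11))))), Pow(568, -1)) = Mul(Mul(Pow(5, -1), Add(65, -880, Mul(-1, 5, Add(2, Mul(-16, 121), 143)))), Rational(1, 568)) = Mul(Mul(Rational(1, 5), Add(65, -880, Mul(-1, 5, Add(2, -1936, 143)))), Rational(1, 568)) = Mul(Mul(Rational(1, 5), Add(65, -880, Mul(-1, 5, -1791))), Rational(1, 568)) = Mul(Mul(Rational(1, 5), Add(65, -880, 8955)), Rational(1, 568)) = Mul(Mul(Rational(1, 5), 8140), Rational(1, 568)) = Mul(1628, Rational(1, 568)) = Rational(407, 142)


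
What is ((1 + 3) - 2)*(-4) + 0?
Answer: -8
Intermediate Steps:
((1 + 3) - 2)*(-4) + 0 = (4 - 2)*(-4) + 0 = 2*(-4) + 0 = -8 + 0 = -8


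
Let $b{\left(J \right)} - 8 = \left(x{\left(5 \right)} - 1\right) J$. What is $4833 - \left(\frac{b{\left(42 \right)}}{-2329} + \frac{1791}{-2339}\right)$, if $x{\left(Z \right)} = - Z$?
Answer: $\frac{26331517846}{5447531} \approx 4833.7$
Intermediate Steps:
$b{\left(J \right)} = 8 - 6 J$ ($b{\left(J \right)} = 8 + \left(\left(-1\right) 5 - 1\right) J = 8 + \left(-5 - 1\right) J = 8 - 6 J$)
$4833 - \left(\frac{b{\left(42 \right)}}{-2329} + \frac{1791}{-2339}\right) = 4833 - \left(\frac{8 - 252}{-2329} + \frac{1791}{-2339}\right) = 4833 - \left(\left(8 - 252\right) \left(- \frac{1}{2329}\right) + 1791 \left(- \frac{1}{2339}\right)\right) = 4833 - \left(\left(-244\right) \left(- \frac{1}{2329}\right) - \frac{1791}{2339}\right) = 4833 - \left(\frac{244}{2329} - \frac{1791}{2339}\right) = 4833 - - \frac{3600523}{5447531} = 4833 + \frac{3600523}{5447531} = \frac{26331517846}{5447531}$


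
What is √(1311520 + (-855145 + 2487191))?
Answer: √2943566 ≈ 1715.7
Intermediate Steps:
√(1311520 + (-855145 + 2487191)) = √(1311520 + 1632046) = √2943566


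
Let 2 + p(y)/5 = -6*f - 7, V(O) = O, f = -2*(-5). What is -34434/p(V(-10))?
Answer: 11478/115 ≈ 99.809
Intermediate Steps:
f = 10
p(y) = -345 (p(y) = -10 + 5*(-6*10 - 7) = -10 + 5*(-60 - 7) = -10 + 5*(-67) = -10 - 335 = -345)
-34434/p(V(-10)) = -34434/(-345) = -34434*(-1/345) = 11478/115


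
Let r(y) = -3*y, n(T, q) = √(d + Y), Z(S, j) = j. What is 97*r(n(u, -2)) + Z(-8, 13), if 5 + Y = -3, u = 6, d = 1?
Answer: 13 - 291*I*√7 ≈ 13.0 - 769.91*I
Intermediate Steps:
Y = -8 (Y = -5 - 3 = -8)
n(T, q) = I*√7 (n(T, q) = √(1 - 8) = √(-7) = I*√7)
97*r(n(u, -2)) + Z(-8, 13) = 97*(-3*I*√7) + 13 = -291*I*√7 + 13 = 13 - 291*I*√7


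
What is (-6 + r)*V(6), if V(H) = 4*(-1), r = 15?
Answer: -36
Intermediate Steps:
V(H) = -4
(-6 + r)*V(6) = (-6 + 15)*(-4) = 9*(-4) = -36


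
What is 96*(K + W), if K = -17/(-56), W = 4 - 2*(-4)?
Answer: 8268/7 ≈ 1181.1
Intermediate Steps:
W = 12 (W = 4 + 8 = 12)
K = 17/56 (K = -17*(-1/56) = 17/56 ≈ 0.30357)
96*(K + W) = 96*(17/56 + 12) = 96*(689/56) = 8268/7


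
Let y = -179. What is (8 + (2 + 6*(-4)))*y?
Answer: 2506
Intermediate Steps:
(8 + (2 + 6*(-4)))*y = (8 + (2 + 6*(-4)))*(-179) = (8 + (2 - 24))*(-179) = (8 - 22)*(-179) = -14*(-179) = 2506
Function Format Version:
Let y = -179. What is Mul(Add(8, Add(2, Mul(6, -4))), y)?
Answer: 2506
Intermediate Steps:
Mul(Add(8, Add(2, Mul(6, -4))), y) = Mul(Add(8, Add(2, Mul(6, -4))), -179) = Mul(Add(8, Add(2, -24)), -179) = Mul(Add(8, -22), -179) = Mul(-14, -179) = 2506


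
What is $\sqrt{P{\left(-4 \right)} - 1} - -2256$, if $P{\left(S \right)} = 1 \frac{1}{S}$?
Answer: $2256 + \frac{i \sqrt{5}}{2} \approx 2256.0 + 1.118 i$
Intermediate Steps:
$P{\left(S \right)} = \frac{1}{S}$
$\sqrt{P{\left(-4 \right)} - 1} - -2256 = \sqrt{\frac{1}{-4} - 1} - -2256 = \sqrt{- \frac{1}{4} - 1} + 2256 = \sqrt{- \frac{5}{4}} + 2256 = \frac{i \sqrt{5}}{2} + 2256 = 2256 + \frac{i \sqrt{5}}{2}$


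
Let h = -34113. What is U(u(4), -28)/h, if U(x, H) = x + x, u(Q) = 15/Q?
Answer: -5/22742 ≈ -0.00021986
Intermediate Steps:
U(x, H) = 2*x
U(u(4), -28)/h = (2*(15/4))/(-34113) = (2*(15*(¼)))*(-1/34113) = (2*(15/4))*(-1/34113) = (15/2)*(-1/34113) = -5/22742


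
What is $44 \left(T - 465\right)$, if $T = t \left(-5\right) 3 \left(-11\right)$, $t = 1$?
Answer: $-13200$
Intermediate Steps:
$T = 165$ ($T = 1 \left(-5\right) 3 \left(-11\right) = \left(-5\right) 3 \left(-11\right) = \left(-15\right) \left(-11\right) = 165$)
$44 \left(T - 465\right) = 44 \left(165 - 465\right) = 44 \left(-300\right) = -13200$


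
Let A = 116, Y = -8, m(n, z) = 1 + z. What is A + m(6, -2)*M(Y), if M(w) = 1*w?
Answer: 124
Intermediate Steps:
M(w) = w
A + m(6, -2)*M(Y) = 116 + (1 - 2)*(-8) = 116 - 1*(-8) = 116 + 8 = 124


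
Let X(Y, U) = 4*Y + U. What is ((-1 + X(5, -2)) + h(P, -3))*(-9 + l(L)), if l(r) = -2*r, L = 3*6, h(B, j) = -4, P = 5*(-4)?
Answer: -585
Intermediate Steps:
P = -20
L = 18
X(Y, U) = U + 4*Y
((-1 + X(5, -2)) + h(P, -3))*(-9 + l(L)) = ((-1 + (-2 + 4*5)) - 4)*(-9 - 2*18) = ((-1 + (-2 + 20)) - 4)*(-9 - 36) = ((-1 + 18) - 4)*(-45) = (17 - 4)*(-45) = 13*(-45) = -585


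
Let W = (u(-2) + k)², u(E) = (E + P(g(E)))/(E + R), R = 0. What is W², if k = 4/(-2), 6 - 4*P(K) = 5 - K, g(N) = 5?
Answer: 2401/256 ≈ 9.3789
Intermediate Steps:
P(K) = ¼ + K/4 (P(K) = 3/2 - (5 - K)/4 = 3/2 + (-5/4 + K/4) = ¼ + K/4)
k = -2 (k = 4*(-½) = -2)
u(E) = (3/2 + E)/E (u(E) = (E + (¼ + (¼)*5))/(E + 0) = (E + (¼ + 5/4))/E = (E + 3/2)/E = (3/2 + E)/E)
W = 49/16 (W = ((3/2 - 2)/(-2) - 2)² = (-½*(-½) - 2)² = (¼ - 2)² = (-7/4)² = 49/16 ≈ 3.0625)
W² = (49/16)² = 2401/256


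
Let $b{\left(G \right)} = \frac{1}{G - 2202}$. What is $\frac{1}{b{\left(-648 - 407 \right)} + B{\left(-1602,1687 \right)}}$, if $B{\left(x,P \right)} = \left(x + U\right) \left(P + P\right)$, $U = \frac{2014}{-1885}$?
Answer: $- \frac{6139445}{33206740948397} \approx -1.8489 \cdot 10^{-7}$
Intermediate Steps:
$U = - \frac{2014}{1885}$ ($U = 2014 \left(- \frac{1}{1885}\right) = - \frac{2014}{1885} \approx -1.0684$)
$B{\left(x,P \right)} = 2 P \left(- \frac{2014}{1885} + x\right)$ ($B{\left(x,P \right)} = \left(x - \frac{2014}{1885}\right) \left(P + P\right) = \left(- \frac{2014}{1885} + x\right) 2 P = 2 P \left(- \frac{2014}{1885} + x\right)$)
$b{\left(G \right)} = \frac{1}{-2202 + G}$
$\frac{1}{b{\left(-648 - 407 \right)} + B{\left(-1602,1687 \right)}} = \frac{1}{\frac{1}{-2202 - 1055} + \frac{2}{1885} \cdot 1687 \left(-2014 + 1885 \left(-1602\right)\right)} = \frac{1}{\frac{1}{-2202 - 1055} + \frac{2}{1885} \cdot 1687 \left(-2014 - 3019770\right)} = \frac{1}{\frac{1}{-2202 - 1055} + \frac{2}{1885} \cdot 1687 \left(-3021784\right)} = \frac{1}{\frac{1}{-3257} - \frac{10195499216}{1885}} = \frac{1}{- \frac{1}{3257} - \frac{10195499216}{1885}} = \frac{1}{- \frac{33206740948397}{6139445}} = - \frac{6139445}{33206740948397}$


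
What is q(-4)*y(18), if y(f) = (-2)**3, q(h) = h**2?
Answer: -128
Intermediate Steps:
y(f) = -8
q(-4)*y(18) = (-4)**2*(-8) = 16*(-8) = -128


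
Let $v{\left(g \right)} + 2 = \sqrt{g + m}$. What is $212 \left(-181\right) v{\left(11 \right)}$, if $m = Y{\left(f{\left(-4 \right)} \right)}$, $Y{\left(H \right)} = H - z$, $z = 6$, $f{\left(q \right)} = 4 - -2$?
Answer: $76744 - 38372 \sqrt{11} \approx -50522.0$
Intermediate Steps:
$f{\left(q \right)} = 6$ ($f{\left(q \right)} = 4 + 2 = 6$)
$Y{\left(H \right)} = -6 + H$ ($Y{\left(H \right)} = H - 6 = -6 + H$)
$m = 0$ ($m = -6 + 6 = 0$)
$v{\left(g \right)} = -2 + \sqrt{g}$ ($v{\left(g \right)} = -2 + \sqrt{g + 0} = -2 + \sqrt{g}$)
$212 \left(-181\right) v{\left(11 \right)} = 212 \left(-181\right) \left(-2 + \sqrt{11}\right) = - 38372 \left(-2 + \sqrt{11}\right) = 76744 - 38372 \sqrt{11}$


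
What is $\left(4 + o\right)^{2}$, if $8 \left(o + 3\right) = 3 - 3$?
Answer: $1$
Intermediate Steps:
$o = -3$ ($o = -3 + \frac{3 - 3}{8} = -3 + \frac{1}{8} \cdot 0 = -3 + 0 = -3$)
$\left(4 + o\right)^{2} = \left(4 - 3\right)^{2} = 1^{2} = 1$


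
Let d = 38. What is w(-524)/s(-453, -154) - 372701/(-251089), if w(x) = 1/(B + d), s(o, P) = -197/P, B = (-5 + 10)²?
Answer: 666322831/445180797 ≈ 1.4967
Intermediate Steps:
B = 25 (B = 5² = 25)
w(x) = 1/63 (w(x) = 1/(25 + 38) = 1/63)
w(-524)/s(-453, -154) - 372701/(-251089) = 1/(63*((-197/(-154)))) - 372701/(-251089) = 1/(63*((-197*(-1/154)))) - 372701*(-1/251089) = 1/(63*(197/154)) + 372701/251089 = (1/63)*(154/197) + 372701/251089 = 22/1773 + 372701/251089 = 666322831/445180797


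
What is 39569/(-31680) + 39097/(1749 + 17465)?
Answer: 239157097/304349760 ≈ 0.78580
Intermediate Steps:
39569/(-31680) + 39097/(1749 + 17465) = 39569*(-1/31680) + 39097/19214 = -39569/31680 + 39097*(1/19214) = -39569/31680 + 39097/19214 = 239157097/304349760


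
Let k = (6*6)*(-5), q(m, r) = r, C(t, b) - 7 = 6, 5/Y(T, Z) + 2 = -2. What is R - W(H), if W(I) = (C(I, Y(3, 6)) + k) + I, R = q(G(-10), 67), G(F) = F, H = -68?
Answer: 302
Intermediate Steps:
Y(T, Z) = -5/4 (Y(T, Z) = 5/(-2 - 2) = 5/(-4) = 5*(-¼) = -5/4)
C(t, b) = 13 (C(t, b) = 7 + 6 = 13)
R = 67
k = -180 (k = 36*(-5) = -180)
W(I) = -167 + I (W(I) = (13 - 180) + I = -167 + I)
R - W(H) = 67 - (-167 - 68) = 67 - 1*(-235) = 67 + 235 = 302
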